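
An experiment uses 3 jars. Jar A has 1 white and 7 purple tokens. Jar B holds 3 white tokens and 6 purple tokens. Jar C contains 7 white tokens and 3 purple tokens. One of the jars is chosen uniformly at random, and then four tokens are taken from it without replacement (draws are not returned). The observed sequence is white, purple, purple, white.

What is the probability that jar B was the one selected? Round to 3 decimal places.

0.543

Compute the likelihood of the observed sequence for each case: P(data | jar A) = (1/8)(7/7)(6/6)(0/5) = 0; P(data | jar B) = (3/9)(6/8)(5/7)(2/6) = 5/84; P(data | jar C) = (7/10)(3/9)(2/8)(6/7) = 1/20.
Weighting by the prior gives 1/3 · 0 = 0, 1/3 · 5/84 = 5/252, 1/3 · 1/20 = 1/60; summing to 23/630.
So P(jar B | data) = (5/252) / (23/630) = 25/46.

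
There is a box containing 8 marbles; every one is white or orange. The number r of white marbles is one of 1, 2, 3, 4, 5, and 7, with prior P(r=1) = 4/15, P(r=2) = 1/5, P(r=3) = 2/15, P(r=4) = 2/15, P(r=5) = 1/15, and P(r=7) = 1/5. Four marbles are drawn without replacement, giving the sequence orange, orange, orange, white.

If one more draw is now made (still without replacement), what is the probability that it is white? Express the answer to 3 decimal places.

0.249

Compute the likelihood of the observed sequence for each case: P(data | r = 1) = (7/8)(6/7)(5/6)(1/5) = 1/8; P(data | r = 2) = (6/8)(5/7)(4/6)(2/5) = 1/7; P(data | r = 3) = (5/8)(4/7)(3/6)(3/5) = 3/28; P(data | r = 4) = (4/8)(3/7)(2/6)(4/5) = 2/35; P(data | r = 5) = (3/8)(2/7)(1/6)(5/5) = 1/56; P(data | r = 7) = (1/8)(0/7) = 0.
Multiplying each by its prior: 4/15 · 1/8 = 1/30, 1/5 · 1/7 = 1/35, 2/15 · 3/28 = 1/70, 2/15 · 2/35 = 4/525, 1/15 · 1/56 = 1/840, 1/5 · 0 = 0; summing to 17/200.
Normalising, the posterior is P(r = 1 | data) = 20/51, P(r = 2 | data) = 40/119, P(r = 3 | data) = 20/119, P(r = 4 | data) = 32/357, P(r = 5 | data) = 5/357, P(r = 7 | data) = 0.
Averaging over the posterior, P(white next | data) = (0)(20/51) + (1/4)(40/119) + (1/2)(20/119) + (3/4)(32/357) + (1)(5/357) = 89/357.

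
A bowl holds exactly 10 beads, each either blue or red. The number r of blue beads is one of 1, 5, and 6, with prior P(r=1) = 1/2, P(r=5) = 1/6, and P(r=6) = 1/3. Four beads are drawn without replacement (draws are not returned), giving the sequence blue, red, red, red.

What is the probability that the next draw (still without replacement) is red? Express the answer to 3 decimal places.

The likelihood of the observed sequence under each hypothesis: P(data | r = 1) = (1/10)(9/9)(8/8)(7/7) = 1/10; P(data | r = 5) = (5/10)(5/9)(4/8)(3/7) = 5/84; P(data | r = 6) = (6/10)(4/9)(3/8)(2/7) = 1/35.
Weighting by the prior gives 1/2 · 1/10 = 1/20, 1/6 · 5/84 = 5/504, 1/3 · 1/35 = 1/105; summing to 5/72.
Normalising, the posterior is P(r = 1 | data) = 18/25, P(r = 5 | data) = 1/7, P(r = 6 | data) = 24/175.
So P(red next | data) = Σ P(red next | H) P(H | data) = (1)(18/25) + (1/3)(1/7) + (1/6)(24/175) = 83/105.

0.790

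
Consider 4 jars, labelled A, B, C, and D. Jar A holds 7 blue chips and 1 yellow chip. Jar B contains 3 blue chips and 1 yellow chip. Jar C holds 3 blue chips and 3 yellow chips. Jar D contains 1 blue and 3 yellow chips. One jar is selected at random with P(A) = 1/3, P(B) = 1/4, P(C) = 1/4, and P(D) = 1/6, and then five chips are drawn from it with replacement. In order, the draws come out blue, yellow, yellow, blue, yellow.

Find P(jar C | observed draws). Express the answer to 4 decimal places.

0.5242

The likelihood of the observed sequence under each hypothesis: P(data | jar A) = (7/8)(1/8)(1/8)(7/8)(1/8) = 0.0014954; P(data | jar B) = (3/4)(1/4)(1/4)(3/4)(1/4) = 0.0087891; P(data | jar C) = (3/6)(3/6)(3/6)(3/6)(3/6) = 0.03125; P(data | jar D) = (1/4)(3/4)(3/4)(1/4)(3/4) = 0.026367.
Weighting by the prior gives 1/3 · 0.0014954 = 0.00049845, 1/4 · 0.0087891 = 0.0021973, 1/4 · 0.03125 = 0.0078125, 1/6 · 0.026367 = 0.0043945; these sum to 0.014903.
Therefore the posterior P(jar C | data) = (0.0078125) / (0.014903) = 0.52423.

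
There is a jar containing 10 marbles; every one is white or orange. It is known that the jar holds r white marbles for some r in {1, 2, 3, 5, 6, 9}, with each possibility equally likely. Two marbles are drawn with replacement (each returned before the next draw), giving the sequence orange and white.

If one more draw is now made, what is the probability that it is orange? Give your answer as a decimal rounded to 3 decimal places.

Compute the likelihood of the observed sequence for each case: P(data | r = 1) = (9/10)(1/10) = 9/100; P(data | r = 2) = (8/10)(2/10) = 4/25; P(data | r = 3) = (7/10)(3/10) = 21/100; P(data | r = 5) = (5/10)(5/10) = 1/4; P(data | r = 6) = (4/10)(6/10) = 6/25; P(data | r = 9) = (1/10)(9/10) = 9/100.
Weighting by the prior gives 1/6 · 9/100 = 3/200, 1/6 · 4/25 = 2/75, 1/6 · 21/100 = 7/200, 1/6 · 1/4 = 1/24, 1/6 · 6/25 = 1/25, 1/6 · 9/100 = 3/200; these sum to 13/75.
Normalising, the posterior is P(r = 1 | data) = 9/104, P(r = 2 | data) = 2/13, P(r = 3 | data) = 21/104, P(r = 5 | data) = 25/104, P(r = 6 | data) = 3/13, P(r = 9 | data) = 9/104.
The predictive probability is P(orange next | data) = (9/10)(9/104) + (4/5)(2/13) + (7/10)(21/104) + (1/2)(25/104) + (2/5)(3/13) + (1/10)(9/104) = 293/520.

0.563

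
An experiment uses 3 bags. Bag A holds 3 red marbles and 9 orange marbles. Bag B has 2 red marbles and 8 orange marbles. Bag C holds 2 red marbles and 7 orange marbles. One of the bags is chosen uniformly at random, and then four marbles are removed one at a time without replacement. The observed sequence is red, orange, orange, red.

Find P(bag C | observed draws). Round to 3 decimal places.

0.322

The likelihood of the observed sequence under each hypothesis: P(data | bag A) = (3/12)(9/11)(8/10)(2/9) = 2/55; P(data | bag B) = (2/10)(8/9)(7/8)(1/7) = 1/45; P(data | bag C) = (2/9)(7/8)(6/7)(1/6) = 1/36.
Multiplying each by its prior: 1/3 · 2/55 = 2/165, 1/3 · 1/45 = 1/135, 1/3 · 1/36 = 1/108; these sum to 19/660.
Hence P(bag C | data) = (1/108) / (19/660) = 55/171.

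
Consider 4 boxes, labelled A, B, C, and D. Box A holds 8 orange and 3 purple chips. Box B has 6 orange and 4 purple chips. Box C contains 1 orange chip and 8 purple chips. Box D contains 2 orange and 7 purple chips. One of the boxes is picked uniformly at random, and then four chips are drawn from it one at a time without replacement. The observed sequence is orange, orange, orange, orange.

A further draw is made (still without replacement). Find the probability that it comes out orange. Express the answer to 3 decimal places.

Compute the likelihood of the observed sequence for each case: P(data | box A) = (8/11)(7/10)(6/9)(5/8) = 0.21212; P(data | box B) = (6/10)(5/9)(4/8)(3/7) = 0.071429; P(data | box C) = (1/9)(0/8) = 0; P(data | box D) = (2/9)(1/8)(0/7) = 0.
The prior-weighted likelihoods are 1/4 · 0.21212 = 0.05303, 1/4 · 0.071429 = 0.017857, 1/4 · 0 = 0, 1/4 · 0 = 0; with total 0.070887.
Normalising, the posterior is P(box A | data) = 0.74809, P(box B | data) = 0.25191, P(box C | data) = 0, P(box D | data) = 0.
The predictive probability is P(orange next | data) = (4/7)(0.74809) + (1/3)(0.25191) = 0.51145.

0.511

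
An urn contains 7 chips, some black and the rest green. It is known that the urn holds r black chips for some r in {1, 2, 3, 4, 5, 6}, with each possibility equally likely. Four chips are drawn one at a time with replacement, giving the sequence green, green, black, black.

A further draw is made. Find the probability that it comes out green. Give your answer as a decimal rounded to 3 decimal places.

The likelihood of the observed sequence under each hypothesis: P(data | r = 1) = (6/7)(6/7)(1/7)(1/7) = 0.014994; P(data | r = 2) = (5/7)(5/7)(2/7)(2/7) = 0.041649; P(data | r = 3) = (4/7)(4/7)(3/7)(3/7) = 0.059975; P(data | r = 4) = (3/7)(3/7)(4/7)(4/7) = 0.059975; P(data | r = 5) = (2/7)(2/7)(5/7)(5/7) = 0.041649; P(data | r = 6) = (1/7)(1/7)(6/7)(6/7) = 0.014994.
The prior-weighted likelihoods are 1/6 · 0.014994 = 0.002499, 1/6 · 0.041649 = 0.0069416, 1/6 · 0.059975 = 0.0099958, 1/6 · 0.059975 = 0.0099958, 1/6 · 0.041649 = 0.0069416, 1/6 · 0.014994 = 0.002499; these sum to 0.038873.
Normalising, the posterior is P(r = 1 | data) = 0.064286, P(r = 2 | data) = 0.17857, P(r = 3 | data) = 0.25714, P(r = 4 | data) = 0.25714, P(r = 5 | data) = 0.17857, P(r = 6 | data) = 0.064286.
Averaging over the posterior, P(green next | data) = (6/7)(0.064286) + (5/7)(0.17857) + (4/7)(0.25714) + (3/7)(0.25714) + (2/7)(0.17857) + (1/7)(0.064286) = 0.5.

0.500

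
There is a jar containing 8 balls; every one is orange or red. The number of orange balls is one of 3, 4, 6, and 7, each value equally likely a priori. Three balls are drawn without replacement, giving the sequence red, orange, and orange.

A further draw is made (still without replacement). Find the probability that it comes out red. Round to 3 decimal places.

0.360

For each hypothesis, P(data | H) works out to: P(data | r = 3) = (5/8)(3/7)(2/6) = 5/56; P(data | r = 4) = (4/8)(4/7)(3/6) = 1/7; P(data | r = 6) = (2/8)(6/7)(5/6) = 5/28; P(data | r = 7) = (1/8)(7/7)(6/6) = 1/8.
Multiplying each by its prior: 1/4 · 5/56 = 5/224, 1/4 · 1/7 = 1/28, 1/4 · 5/28 = 5/112, 1/4 · 1/8 = 1/32; summing to 15/112.
The posterior is then P(r = 3 | data) = 1/6, P(r = 4 | data) = 4/15, P(r = 6 | data) = 1/3, P(r = 7 | data) = 7/30.
So P(red next | data) = Σ P(red next | H) P(H | data) = (4/5)(1/6) + (3/5)(4/15) + (1/5)(1/3) + (0)(7/30) = 9/25.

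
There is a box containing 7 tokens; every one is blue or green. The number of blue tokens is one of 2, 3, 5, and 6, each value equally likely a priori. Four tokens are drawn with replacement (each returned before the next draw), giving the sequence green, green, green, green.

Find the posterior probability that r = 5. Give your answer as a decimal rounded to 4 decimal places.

0.0178

The likelihood of the observed sequence under each hypothesis: P(data | r = 2) = (5/7)(5/7)(5/7)(5/7) = 0.26031; P(data | r = 3) = (4/7)(4/7)(4/7)(4/7) = 0.10662; P(data | r = 5) = (2/7)(2/7)(2/7)(2/7) = 0.0066639; P(data | r = 6) = (1/7)(1/7)(1/7)(1/7) = 0.00041649.
Weighting by the prior gives 1/4 · 0.26031 = 0.065077, 1/4 · 0.10662 = 0.026656, 1/4 · 0.0066639 = 0.001666, 1/4 · 0.00041649 = 0.00010412; these sum to 0.093503.
By Bayes' rule, P(r = 5 | data) = (0.001666) / (0.093503) = 0.017817.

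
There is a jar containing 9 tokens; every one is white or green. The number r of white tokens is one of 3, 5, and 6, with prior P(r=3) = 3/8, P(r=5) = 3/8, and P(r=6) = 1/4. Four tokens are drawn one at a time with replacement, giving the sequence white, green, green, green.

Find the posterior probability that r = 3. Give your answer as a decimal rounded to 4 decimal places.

Compute the likelihood of the observed sequence for each case: P(data | r = 3) = (3/9)(6/9)(6/9)(6/9) = 0.098765; P(data | r = 5) = (5/9)(4/9)(4/9)(4/9) = 0.048773; P(data | r = 6) = (6/9)(3/9)(3/9)(3/9) = 0.024691.
Multiplying each by its prior: 3/8 · 0.098765 = 0.037037, 3/8 · 0.048773 = 0.01829, 1/4 · 0.024691 = 0.0061728; these sum to 0.0615.
Hence P(r = 3 | data) = (0.037037) / (0.0615) = 0.60223.

0.6022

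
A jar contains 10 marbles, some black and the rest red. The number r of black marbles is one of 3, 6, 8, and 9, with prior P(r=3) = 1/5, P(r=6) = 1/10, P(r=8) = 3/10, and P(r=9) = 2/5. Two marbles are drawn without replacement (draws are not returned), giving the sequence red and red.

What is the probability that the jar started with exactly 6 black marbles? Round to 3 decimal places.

0.118

For each hypothesis, P(data | H) works out to: P(data | r = 3) = (7/10)(6/9) = 7/15; P(data | r = 6) = (4/10)(3/9) = 2/15; P(data | r = 8) = (2/10)(1/9) = 1/45; P(data | r = 9) = (1/10)(0/9) = 0.
Weighting by the prior gives 1/5 · 7/15 = 7/75, 1/10 · 2/15 = 1/75, 3/10 · 1/45 = 1/150, 2/5 · 0 = 0; summing to 17/150.
So P(r = 6 | data) = (1/75) / (17/150) = 2/17.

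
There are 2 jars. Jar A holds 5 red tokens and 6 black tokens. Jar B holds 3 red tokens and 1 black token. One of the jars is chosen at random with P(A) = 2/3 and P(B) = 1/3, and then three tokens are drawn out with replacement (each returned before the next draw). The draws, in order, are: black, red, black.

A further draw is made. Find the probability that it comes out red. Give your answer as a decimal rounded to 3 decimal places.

0.498

Under each hypothesis, the probability of the observed sequence is: P(data | jar A) = (6/11)(5/11)(6/11) = 0.13524; P(data | jar B) = (1/4)(3/4)(1/4) = 0.046875.
The prior-weighted likelihoods are 2/3 · 0.13524 = 0.090158, 1/3 · 0.046875 = 0.015625; summing to 0.10578.
The posterior is then P(jar A | data) = 0.85229, P(jar B | data) = 0.14771.
The predictive probability is P(red next | data) = (5/11)(0.85229) + (3/4)(0.14771) = 0.49819.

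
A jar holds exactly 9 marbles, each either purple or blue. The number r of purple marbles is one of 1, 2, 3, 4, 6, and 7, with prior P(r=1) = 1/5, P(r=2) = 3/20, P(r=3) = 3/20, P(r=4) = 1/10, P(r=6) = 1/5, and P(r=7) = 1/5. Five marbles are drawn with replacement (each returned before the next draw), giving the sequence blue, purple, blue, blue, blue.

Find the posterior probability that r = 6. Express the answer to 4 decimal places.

0.0390

For each hypothesis, P(data | H) works out to: P(data | r = 1) = (8/9)(1/9)(8/9)(8/9)(8/9) = 0.069366; P(data | r = 2) = (7/9)(2/9)(7/9)(7/9)(7/9) = 0.081322; P(data | r = 3) = (6/9)(3/9)(6/9)(6/9)(6/9) = 0.065844; P(data | r = 4) = (5/9)(4/9)(5/9)(5/9)(5/9) = 0.042338; P(data | r = 6) = (3/9)(6/9)(3/9)(3/9)(3/9) = 0.0082305; P(data | r = 7) = (2/9)(7/9)(2/9)(2/9)(2/9) = 0.0018967.
Weighting by the prior gives 1/5 · 0.069366 = 0.013873, 3/20 · 0.081322 = 0.012198, 3/20 · 0.065844 = 0.0098765, 1/10 · 0.042338 = 0.0042338, 1/5 · 0.0082305 = 0.0016461, 1/5 · 0.0018967 = 0.00037935; with total 0.042207.
So P(r = 6 | data) = (0.0016461) / (0.042207) = 0.039.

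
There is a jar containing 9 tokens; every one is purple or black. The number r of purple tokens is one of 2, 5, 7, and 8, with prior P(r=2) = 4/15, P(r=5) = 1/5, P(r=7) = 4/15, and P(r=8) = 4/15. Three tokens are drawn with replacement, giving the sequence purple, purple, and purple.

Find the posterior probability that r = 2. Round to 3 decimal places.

0.008

For each hypothesis, P(data | H) works out to: P(data | r = 2) = (2/9)(2/9)(2/9) = 0.010974; P(data | r = 5) = (5/9)(5/9)(5/9) = 0.17147; P(data | r = 7) = (7/9)(7/9)(7/9) = 0.47051; P(data | r = 8) = (8/9)(8/9)(8/9) = 0.70233.
Multiplying each by its prior: 4/15 · 0.010974 = 0.0029264, 1/5 · 0.17147 = 0.034294, 4/15 · 0.47051 = 0.12547, 4/15 · 0.70233 = 0.18729; with total 0.34998.
Hence P(r = 2 | data) = (0.0029264) / (0.34998) = 0.0083616.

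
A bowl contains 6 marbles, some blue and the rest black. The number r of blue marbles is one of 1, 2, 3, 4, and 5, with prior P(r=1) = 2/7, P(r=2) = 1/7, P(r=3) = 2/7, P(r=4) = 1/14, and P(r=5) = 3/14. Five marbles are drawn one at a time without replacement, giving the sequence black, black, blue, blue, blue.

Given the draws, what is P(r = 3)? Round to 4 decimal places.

0.7500

Under each hypothesis, the probability of the observed sequence is: P(data | r = 1) = (5/6)(4/5)(1/4)(0/3) = 0; P(data | r = 2) = (4/6)(3/5)(2/4)(1/3)(0/2) = 0; P(data | r = 3) = (3/6)(2/5)(3/4)(2/3)(1/2) = 1/20; P(data | r = 4) = (2/6)(1/5)(4/4)(3/3)(2/2) = 1/15; P(data | r = 5) = (1/6)(0/5) = 0.
Multiplying each by its prior: 2/7 · 0 = 0, 1/7 · 0 = 0, 2/7 · 1/20 = 1/70, 1/14 · 1/15 = 1/210, 3/14 · 0 = 0; these sum to 2/105.
So P(r = 3 | data) = (1/70) / (2/105) = 3/4.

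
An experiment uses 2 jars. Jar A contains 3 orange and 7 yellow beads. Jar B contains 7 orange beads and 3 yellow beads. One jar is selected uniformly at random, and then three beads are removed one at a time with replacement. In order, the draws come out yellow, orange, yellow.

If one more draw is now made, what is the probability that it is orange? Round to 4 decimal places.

Compute the likelihood of the observed sequence for each case: P(data | jar A) = (7/10)(3/10)(7/10) = 0.147; P(data | jar B) = (3/10)(7/10)(3/10) = 0.063.
The prior-weighted likelihoods are 1/2 · 0.147 = 0.0735, 1/2 · 0.063 = 0.0315; with total 0.105.
The posterior is then P(jar A | data) = 0.7, P(jar B | data) = 0.3.
So P(orange next | data) = Σ P(orange next | H) P(H | data) = (3/10)(0.7) + (7/10)(0.3) = 0.42.

0.4200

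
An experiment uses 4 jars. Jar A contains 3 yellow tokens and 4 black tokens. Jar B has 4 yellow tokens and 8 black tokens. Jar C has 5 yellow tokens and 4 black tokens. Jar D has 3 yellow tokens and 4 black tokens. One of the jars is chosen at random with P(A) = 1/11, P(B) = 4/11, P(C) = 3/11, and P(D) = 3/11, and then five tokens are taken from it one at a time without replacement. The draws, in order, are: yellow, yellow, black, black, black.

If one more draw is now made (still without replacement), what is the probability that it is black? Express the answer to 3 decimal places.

The likelihood of the observed sequence under each hypothesis: P(data | jar A) = (3/7)(2/6)(4/5)(3/4)(2/3) = 0.057143; P(data | jar B) = (4/12)(3/11)(8/10)(7/9)(6/8) = 0.042424; P(data | jar C) = (5/9)(4/8)(4/7)(3/6)(2/5) = 0.031746; P(data | jar D) = (3/7)(2/6)(4/5)(3/4)(2/3) = 0.057143.
The prior-weighted likelihoods are 1/11 · 0.057143 = 0.0051948, 4/11 · 0.042424 = 0.015427, 3/11 · 0.031746 = 0.008658, 3/11 · 0.057143 = 0.015584; summing to 0.044864.
Normalising, the posterior is P(jar A | data) = 0.11579, P(jar B | data) = 0.34386, P(jar C | data) = 0.19298, P(jar D | data) = 0.34737.
So P(black next | data) = Σ P(black next | H) P(H | data) = (1/2)(0.11579) + (5/7)(0.34386) + (1/4)(0.19298) + (1/2)(0.34737) = 0.52544.

0.525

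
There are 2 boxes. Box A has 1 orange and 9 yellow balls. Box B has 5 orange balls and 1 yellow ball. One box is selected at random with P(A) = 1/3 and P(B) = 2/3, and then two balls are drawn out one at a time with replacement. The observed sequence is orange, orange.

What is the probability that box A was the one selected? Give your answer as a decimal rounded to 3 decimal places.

0.007

Compute the likelihood of the observed sequence for each case: P(data | box A) = (1/10)(1/10) = 0.01; P(data | box B) = (5/6)(5/6) = 0.69444.
The prior-weighted likelihoods are 1/3 · 0.01 = 0.0033333, 2/3 · 0.69444 = 0.46296; with total 0.4663.
Therefore the posterior P(box A | data) = (0.0033333) / (0.4663) = 0.0071485.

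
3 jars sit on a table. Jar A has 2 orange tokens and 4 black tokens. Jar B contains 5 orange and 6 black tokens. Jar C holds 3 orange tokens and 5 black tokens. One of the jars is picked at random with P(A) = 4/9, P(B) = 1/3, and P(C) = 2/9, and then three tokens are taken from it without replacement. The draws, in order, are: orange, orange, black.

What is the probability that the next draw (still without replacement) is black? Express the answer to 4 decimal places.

The likelihood of the observed sequence under each hypothesis: P(data | jar A) = (2/6)(1/5)(4/4) = 0.066667; P(data | jar B) = (5/11)(4/10)(6/9) = 0.12121; P(data | jar C) = (3/8)(2/7)(5/6) = 0.089286.
The prior-weighted likelihoods are 4/9 · 0.066667 = 0.02963, 1/3 · 0.12121 = 0.040404, 2/9 · 0.089286 = 0.019841; these sum to 0.089875.
Normalising, the posterior is P(jar A | data) = 0.32968, P(jar B | data) = 0.44956, P(jar C | data) = 0.22077.
Averaging over the posterior, P(black next | data) = (1)(0.32968) + (5/8)(0.44956) + (4/5)(0.22077) = 0.78726.

0.7873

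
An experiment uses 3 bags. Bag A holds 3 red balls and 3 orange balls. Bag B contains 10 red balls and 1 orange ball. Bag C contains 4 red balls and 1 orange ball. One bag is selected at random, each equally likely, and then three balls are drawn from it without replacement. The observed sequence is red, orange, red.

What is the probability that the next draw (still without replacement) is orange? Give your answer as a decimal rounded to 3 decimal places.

Under each hypothesis, the probability of the observed sequence is: P(data | bag A) = (3/6)(3/5)(2/4) = 3/20; P(data | bag B) = (10/11)(1/10)(9/9) = 1/11; P(data | bag C) = (4/5)(1/4)(3/3) = 1/5.
The prior-weighted likelihoods are 1/3 · 3/20 = 1/20, 1/3 · 1/11 = 1/33, 1/3 · 1/5 = 1/15; these sum to 97/660.
The posterior is then P(bag A | data) = 33/97, P(bag B | data) = 20/97, P(bag C | data) = 44/97.
Averaging over the posterior, P(orange next | data) = (2/3)(33/97) + (0)(20/97) + (0)(44/97) = 22/97.

0.227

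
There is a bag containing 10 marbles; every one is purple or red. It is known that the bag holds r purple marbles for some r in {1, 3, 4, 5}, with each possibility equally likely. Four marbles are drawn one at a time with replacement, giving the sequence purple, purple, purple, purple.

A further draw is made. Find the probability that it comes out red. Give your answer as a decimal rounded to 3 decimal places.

The likelihood of the observed sequence under each hypothesis: P(data | r = 1) = (1/10)(1/10)(1/10)(1/10) = 0.0001; P(data | r = 3) = (3/10)(3/10)(3/10)(3/10) = 0.0081; P(data | r = 4) = (4/10)(4/10)(4/10)(4/10) = 0.0256; P(data | r = 5) = (5/10)(5/10)(5/10)(5/10) = 0.0625.
Multiplying each by its prior: 1/4 · 0.0001 = 2.5e-05, 1/4 · 0.0081 = 0.002025, 1/4 · 0.0256 = 0.0064, 1/4 · 0.0625 = 0.015625; summing to 0.024075.
Dividing through by the total gives posterior P(r = 1 | data) = 0.0010384, P(r = 3 | data) = 0.084112, P(r = 4 | data) = 0.26584, P(r = 5 | data) = 0.64901.
Averaging over the posterior, P(red next | data) = (9/10)(0.0010384) + (7/10)(0.084112) + (3/5)(0.26584) + (1/2)(0.64901) = 0.54382.

0.544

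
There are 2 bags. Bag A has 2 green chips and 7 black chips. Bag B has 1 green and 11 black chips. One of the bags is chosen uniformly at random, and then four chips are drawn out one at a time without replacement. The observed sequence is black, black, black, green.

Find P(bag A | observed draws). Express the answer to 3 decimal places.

0.625

The likelihood of the observed sequence under each hypothesis: P(data | bag A) = (7/9)(6/8)(5/7)(2/6) = 5/36; P(data | bag B) = (11/12)(10/11)(9/10)(1/9) = 1/12.
Multiplying each by its prior: 1/2 · 5/36 = 5/72, 1/2 · 1/12 = 1/24; these sum to 1/9.
Hence P(bag A | data) = (5/72) / (1/9) = 5/8.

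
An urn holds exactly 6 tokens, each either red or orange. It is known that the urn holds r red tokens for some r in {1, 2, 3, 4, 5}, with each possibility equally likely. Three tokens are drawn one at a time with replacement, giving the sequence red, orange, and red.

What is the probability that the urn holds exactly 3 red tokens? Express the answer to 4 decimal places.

For each hypothesis, P(data | H) works out to: P(data | r = 1) = (1/6)(5/6)(1/6) = 5/216; P(data | r = 2) = (2/6)(4/6)(2/6) = 2/27; P(data | r = 3) = (3/6)(3/6)(3/6) = 1/8; P(data | r = 4) = (4/6)(2/6)(4/6) = 4/27; P(data | r = 5) = (5/6)(1/6)(5/6) = 25/216.
Multiplying each by its prior: 1/5 · 5/216 = 1/216, 1/5 · 2/27 = 2/135, 1/5 · 1/8 = 1/40, 1/5 · 4/27 = 4/135, 1/5 · 25/216 = 5/216; summing to 7/72.
Hence P(r = 3 | data) = (1/40) / (7/72) = 9/35.

0.2571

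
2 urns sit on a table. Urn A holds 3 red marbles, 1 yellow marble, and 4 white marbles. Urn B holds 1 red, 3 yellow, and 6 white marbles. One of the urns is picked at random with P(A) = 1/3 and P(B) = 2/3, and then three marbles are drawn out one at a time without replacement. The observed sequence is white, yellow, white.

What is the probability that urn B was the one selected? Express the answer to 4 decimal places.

0.8750

The likelihood of the observed sequence under each hypothesis: P(data | urn A) = (4/8)(1/7)(3/6) = 1/28; P(data | urn B) = (6/10)(3/9)(5/8) = 1/8.
The prior-weighted likelihoods are 1/3 · 1/28 = 1/84, 2/3 · 1/8 = 1/12; these sum to 2/21.
So P(urn B | data) = (1/12) / (2/21) = 7/8.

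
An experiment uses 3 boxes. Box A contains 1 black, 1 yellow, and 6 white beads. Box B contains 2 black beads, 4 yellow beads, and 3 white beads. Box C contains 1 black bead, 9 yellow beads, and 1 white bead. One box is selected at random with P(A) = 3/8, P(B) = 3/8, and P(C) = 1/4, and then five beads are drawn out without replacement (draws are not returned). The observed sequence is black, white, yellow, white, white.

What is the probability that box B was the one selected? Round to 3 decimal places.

For each hypothesis, P(data | H) works out to: P(data | box A) = (1/8)(6/7)(1/6)(5/5)(4/4) = 0.017857; P(data | box B) = (2/9)(3/8)(4/7)(2/6)(1/5) = 0.0031746; P(data | box C) = (1/11)(1/10)(9/9)(0/8) = 0.
The prior-weighted likelihoods are 3/8 · 0.017857 = 0.0066964, 3/8 · 0.0031746 = 0.0011905, 1/4 · 0 = 0; these sum to 0.0078869.
So P(box B | data) = (0.0011905) / (0.0078869) = 0.15094.

0.151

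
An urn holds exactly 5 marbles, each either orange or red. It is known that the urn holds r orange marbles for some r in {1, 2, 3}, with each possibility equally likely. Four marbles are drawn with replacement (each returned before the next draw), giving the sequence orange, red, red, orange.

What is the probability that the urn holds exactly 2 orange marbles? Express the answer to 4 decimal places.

0.4091

The likelihood of the observed sequence under each hypothesis: P(data | r = 1) = (1/5)(4/5)(4/5)(1/5) = 0.0256; P(data | r = 2) = (2/5)(3/5)(3/5)(2/5) = 0.0576; P(data | r = 3) = (3/5)(2/5)(2/5)(3/5) = 0.0576.
The prior-weighted likelihoods are 1/3 · 0.0256 = 0.0085333, 1/3 · 0.0576 = 0.0192, 1/3 · 0.0576 = 0.0192; with total 0.046933.
By Bayes' rule, P(r = 2 | data) = (0.0192) / (0.046933) = 0.40909.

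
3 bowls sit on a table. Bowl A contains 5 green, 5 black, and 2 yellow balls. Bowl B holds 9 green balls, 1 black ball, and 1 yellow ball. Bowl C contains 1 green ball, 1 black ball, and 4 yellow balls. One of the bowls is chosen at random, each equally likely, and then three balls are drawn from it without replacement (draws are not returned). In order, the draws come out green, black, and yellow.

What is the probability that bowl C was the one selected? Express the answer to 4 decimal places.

0.4151

The likelihood of the observed sequence under each hypothesis: P(data | bowl A) = (5/12)(5/11)(2/10) = 0.037879; P(data | bowl B) = (9/11)(1/10)(1/9) = 0.0090909; P(data | bowl C) = (1/6)(1/5)(4/4) = 0.033333.
The prior-weighted likelihoods are 1/3 · 0.037879 = 0.012626, 1/3 · 0.0090909 = 0.0030303, 1/3 · 0.033333 = 0.011111; summing to 0.026768.
By Bayes' rule, P(bowl C | data) = (0.011111) / (0.026768) = 0.41509.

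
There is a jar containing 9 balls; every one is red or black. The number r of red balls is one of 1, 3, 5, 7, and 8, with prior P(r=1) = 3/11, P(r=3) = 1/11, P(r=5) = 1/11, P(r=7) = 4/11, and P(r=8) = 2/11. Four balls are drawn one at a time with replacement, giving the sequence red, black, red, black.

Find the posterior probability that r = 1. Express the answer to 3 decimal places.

Compute the likelihood of the observed sequence for each case: P(data | r = 1) = (1/9)(8/9)(1/9)(8/9) = 0.0097546; P(data | r = 3) = (3/9)(6/9)(3/9)(6/9) = 0.049383; P(data | r = 5) = (5/9)(4/9)(5/9)(4/9) = 0.060966; P(data | r = 7) = (7/9)(2/9)(7/9)(2/9) = 0.029873; P(data | r = 8) = (8/9)(1/9)(8/9)(1/9) = 0.0097546.
The prior-weighted likelihoods are 3/11 · 0.0097546 = 0.0026603, 1/11 · 0.049383 = 0.0044893, 1/11 · 0.060966 = 0.0055424, 4/11 · 0.029873 = 0.010863, 2/11 · 0.0097546 = 0.0017736; summing to 0.025329.
Therefore the posterior P(r = 1 | data) = (0.0026603) / (0.025329) = 0.10503.

0.105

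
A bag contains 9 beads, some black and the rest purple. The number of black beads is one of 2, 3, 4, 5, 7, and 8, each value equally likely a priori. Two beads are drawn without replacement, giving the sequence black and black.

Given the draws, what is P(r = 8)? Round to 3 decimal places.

For each hypothesis, P(data | H) works out to: P(data | r = 2) = (2/9)(1/8) = 1/36; P(data | r = 3) = (3/9)(2/8) = 1/12; P(data | r = 4) = (4/9)(3/8) = 1/6; P(data | r = 5) = (5/9)(4/8) = 5/18; P(data | r = 7) = (7/9)(6/8) = 7/12; P(data | r = 8) = (8/9)(7/8) = 7/9.
Multiplying each by its prior: 1/6 · 1/36 = 1/216, 1/6 · 1/12 = 1/72, 1/6 · 1/6 = 1/36, 1/6 · 5/18 = 5/108, 1/6 · 7/12 = 7/72, 1/6 · 7/9 = 7/54; with total 23/72.
Hence P(r = 8 | data) = (7/54) / (23/72) = 28/69.

0.406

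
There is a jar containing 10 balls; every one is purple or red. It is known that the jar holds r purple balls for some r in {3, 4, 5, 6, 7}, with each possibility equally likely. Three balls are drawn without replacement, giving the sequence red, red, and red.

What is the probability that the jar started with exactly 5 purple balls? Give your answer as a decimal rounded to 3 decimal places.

0.143

For each hypothesis, P(data | H) works out to: P(data | r = 3) = (7/10)(6/9)(5/8) = 7/24; P(data | r = 4) = (6/10)(5/9)(4/8) = 1/6; P(data | r = 5) = (5/10)(4/9)(3/8) = 1/12; P(data | r = 6) = (4/10)(3/9)(2/8) = 1/30; P(data | r = 7) = (3/10)(2/9)(1/8) = 1/120.
Weighting by the prior gives 1/5 · 7/24 = 7/120, 1/5 · 1/6 = 1/30, 1/5 · 1/12 = 1/60, 1/5 · 1/30 = 1/150, 1/5 · 1/120 = 1/600; summing to 7/60.
Hence P(r = 5 | data) = (1/60) / (7/60) = 1/7.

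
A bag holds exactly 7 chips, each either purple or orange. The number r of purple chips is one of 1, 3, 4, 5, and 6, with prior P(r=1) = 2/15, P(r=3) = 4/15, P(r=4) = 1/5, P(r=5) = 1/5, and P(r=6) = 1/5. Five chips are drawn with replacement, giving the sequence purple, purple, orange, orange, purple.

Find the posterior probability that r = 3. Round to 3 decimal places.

The likelihood of the observed sequence under each hypothesis: P(data | r = 1) = (1/7)(1/7)(6/7)(6/7)(1/7) = 0.002142; P(data | r = 3) = (3/7)(3/7)(4/7)(4/7)(3/7) = 0.025704; P(data | r = 4) = (4/7)(4/7)(3/7)(3/7)(4/7) = 0.034271; P(data | r = 5) = (5/7)(5/7)(2/7)(2/7)(5/7) = 0.02975; P(data | r = 6) = (6/7)(6/7)(1/7)(1/7)(6/7) = 0.012852.
Weighting by the prior gives 2/15 · 0.002142 = 0.0002856, 4/15 · 0.025704 = 0.0068543, 1/5 · 0.034271 = 0.0068543, 1/5 · 0.02975 = 0.0059499, 1/5 · 0.012852 = 0.0025704; these sum to 0.022514.
Hence P(r = 3 | data) = (0.0068543) / (0.022514) = 0.30444.

0.304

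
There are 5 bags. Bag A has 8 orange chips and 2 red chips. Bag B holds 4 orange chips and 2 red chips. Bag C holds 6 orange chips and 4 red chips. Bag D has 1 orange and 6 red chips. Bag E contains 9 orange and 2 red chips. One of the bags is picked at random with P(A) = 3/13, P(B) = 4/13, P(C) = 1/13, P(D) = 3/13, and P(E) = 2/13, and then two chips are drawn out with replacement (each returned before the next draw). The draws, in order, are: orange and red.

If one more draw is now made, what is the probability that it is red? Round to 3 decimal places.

0.377

The likelihood of the observed sequence under each hypothesis: P(data | bag A) = (8/10)(2/10) = 0.16; P(data | bag B) = (4/6)(2/6) = 0.22222; P(data | bag C) = (6/10)(4/10) = 0.24; P(data | bag D) = (1/7)(6/7) = 0.12245; P(data | bag E) = (9/11)(2/11) = 0.14876.
Multiplying each by its prior: 3/13 · 0.16 = 0.036923, 4/13 · 0.22222 = 0.068376, 1/13 · 0.24 = 0.018462, 3/13 · 0.12245 = 0.028257, 2/13 · 0.14876 = 0.022886; these sum to 0.1749.
Dividing through by the total gives posterior P(bag A | data) = 0.2111, P(bag B | data) = 0.39093, P(bag C | data) = 0.10555, P(bag D | data) = 0.16156, P(bag E | data) = 0.13085.
The predictive probability is P(red next | data) = (1/5)(0.2111) + (1/3)(0.39093) + (2/5)(0.10555) + (6/7)(0.16156) + (2/11)(0.13085) = 0.37702.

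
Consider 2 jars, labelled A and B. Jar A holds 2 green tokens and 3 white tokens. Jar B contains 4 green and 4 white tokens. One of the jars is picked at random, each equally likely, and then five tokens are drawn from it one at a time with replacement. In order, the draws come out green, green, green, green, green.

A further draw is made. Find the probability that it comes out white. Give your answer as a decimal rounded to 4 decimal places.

0.5247

Under each hypothesis, the probability of the observed sequence is: P(data | jar A) = (2/5)(2/5)(2/5)(2/5)(2/5) = 0.01024; P(data | jar B) = (4/8)(4/8)(4/8)(4/8)(4/8) = 0.03125.
Multiplying each by its prior: 1/2 · 0.01024 = 0.00512, 1/2 · 0.03125 = 0.015625; summing to 0.020745.
Normalising, the posterior is P(jar A | data) = 0.24681, P(jar B | data) = 0.75319.
So P(white next | data) = Σ P(white next | H) P(H | data) = (3/5)(0.24681) + (1/2)(0.75319) = 0.52468.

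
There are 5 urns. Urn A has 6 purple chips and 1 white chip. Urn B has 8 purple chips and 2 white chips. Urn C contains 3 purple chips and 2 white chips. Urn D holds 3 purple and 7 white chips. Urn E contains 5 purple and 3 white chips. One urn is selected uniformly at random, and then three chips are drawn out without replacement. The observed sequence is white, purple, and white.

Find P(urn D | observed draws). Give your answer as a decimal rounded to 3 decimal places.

Compute the likelihood of the observed sequence for each case: P(data | urn A) = (1/7)(6/6)(0/5) = 0; P(data | urn B) = (2/10)(8/9)(1/8) = 0.022222; P(data | urn C) = (2/5)(3/4)(1/3) = 0.1; P(data | urn D) = (7/10)(3/9)(6/8) = 0.175; P(data | urn E) = (3/8)(5/7)(2/6) = 0.089286.
Weighting by the prior gives 1/5 · 0 = 0, 1/5 · 0.022222 = 0.0044444, 1/5 · 0.1 = 0.02, 1/5 · 0.175 = 0.035, 1/5 · 0.089286 = 0.017857; summing to 0.077302.
So P(urn D | data) = (0.035) / (0.077302) = 0.45277.

0.453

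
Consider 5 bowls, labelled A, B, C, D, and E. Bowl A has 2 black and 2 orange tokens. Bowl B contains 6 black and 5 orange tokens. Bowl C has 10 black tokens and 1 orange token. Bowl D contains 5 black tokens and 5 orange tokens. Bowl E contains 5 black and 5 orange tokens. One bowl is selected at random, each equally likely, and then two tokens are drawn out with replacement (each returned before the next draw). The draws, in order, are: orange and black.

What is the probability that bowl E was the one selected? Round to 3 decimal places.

0.231

The likelihood of the observed sequence under each hypothesis: P(data | bowl A) = (2/4)(2/4) = 0.25; P(data | bowl B) = (5/11)(6/11) = 0.24793; P(data | bowl C) = (1/11)(10/11) = 0.082645; P(data | bowl D) = (5/10)(5/10) = 0.25; P(data | bowl E) = (5/10)(5/10) = 0.25.
Weighting by the prior gives 1/5 · 0.25 = 0.05, 1/5 · 0.24793 = 0.049587, 1/5 · 0.082645 = 0.016529, 1/5 · 0.25 = 0.05, 1/5 · 0.25 = 0.05; these sum to 0.21612.
So P(bowl E | data) = (0.05) / (0.21612) = 0.23136.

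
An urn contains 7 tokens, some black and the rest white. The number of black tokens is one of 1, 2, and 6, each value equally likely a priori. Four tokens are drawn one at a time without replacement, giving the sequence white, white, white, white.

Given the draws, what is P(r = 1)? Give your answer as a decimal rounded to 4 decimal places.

0.7500

The likelihood of the observed sequence under each hypothesis: P(data | r = 1) = (6/7)(5/6)(4/5)(3/4) = 3/7; P(data | r = 2) = (5/7)(4/6)(3/5)(2/4) = 1/7; P(data | r = 6) = (1/7)(0/6) = 0.
Weighting by the prior gives 1/3 · 3/7 = 1/7, 1/3 · 1/7 = 1/21, 1/3 · 0 = 0; with total 4/21.
Hence P(r = 1 | data) = (1/7) / (4/21) = 3/4.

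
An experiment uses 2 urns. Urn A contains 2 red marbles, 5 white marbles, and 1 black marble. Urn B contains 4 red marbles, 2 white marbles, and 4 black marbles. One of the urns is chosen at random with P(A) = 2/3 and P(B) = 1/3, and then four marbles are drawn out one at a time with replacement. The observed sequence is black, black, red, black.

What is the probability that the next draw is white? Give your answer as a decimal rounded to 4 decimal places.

The likelihood of the observed sequence under each hypothesis: P(data | urn A) = (1/8)(1/8)(2/8)(1/8) = 0.00048828; P(data | urn B) = (4/10)(4/10)(4/10)(4/10) = 0.0256.
Weighting by the prior gives 2/3 · 0.00048828 = 0.00032552, 1/3 · 0.0256 = 0.0085333; these sum to 0.0088589.
Dividing through by the total gives posterior P(urn A | data) = 0.036745, P(urn B | data) = 0.96325.
The predictive probability is P(white next | data) = (5/8)(0.036745) + (1/5)(0.96325) = 0.21562.

0.2156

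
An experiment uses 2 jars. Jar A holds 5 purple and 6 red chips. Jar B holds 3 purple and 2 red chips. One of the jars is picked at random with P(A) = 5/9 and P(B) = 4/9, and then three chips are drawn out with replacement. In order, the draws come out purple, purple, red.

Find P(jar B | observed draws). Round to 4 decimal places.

The likelihood of the observed sequence under each hypothesis: P(data | jar A) = (5/11)(5/11)(6/11) = 0.1127; P(data | jar B) = (3/5)(3/5)(2/5) = 0.144.
The prior-weighted likelihoods are 5/9 · 0.1127 = 0.06261, 4/9 · 0.144 = 0.064; these sum to 0.12661.
So P(jar B | data) = (0.064) / (0.12661) = 0.50549.

0.5055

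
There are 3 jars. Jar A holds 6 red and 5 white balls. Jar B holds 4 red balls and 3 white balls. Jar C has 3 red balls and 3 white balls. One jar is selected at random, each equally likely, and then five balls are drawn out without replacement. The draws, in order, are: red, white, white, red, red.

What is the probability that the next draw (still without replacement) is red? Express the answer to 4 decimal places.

0.3338

For each hypothesis, P(data | H) works out to: P(data | jar A) = (6/11)(5/10)(4/9)(5/8)(4/7) = 0.04329; P(data | jar B) = (4/7)(3/6)(2/5)(3/4)(2/3) = 0.057143; P(data | jar C) = (3/6)(3/5)(2/4)(2/3)(1/2) = 0.05.
Multiplying each by its prior: 1/3 · 0.04329 = 0.01443, 1/3 · 0.057143 = 0.019048, 1/3 · 0.05 = 0.016667; with total 0.050144.
Normalising, the posterior is P(jar A | data) = 0.28777, P(jar B | data) = 0.37986, P(jar C | data) = 0.33237.
Averaging over the posterior, P(red next | data) = (1/2)(0.28777) + (1/2)(0.37986) + (0)(0.33237) = 0.33381.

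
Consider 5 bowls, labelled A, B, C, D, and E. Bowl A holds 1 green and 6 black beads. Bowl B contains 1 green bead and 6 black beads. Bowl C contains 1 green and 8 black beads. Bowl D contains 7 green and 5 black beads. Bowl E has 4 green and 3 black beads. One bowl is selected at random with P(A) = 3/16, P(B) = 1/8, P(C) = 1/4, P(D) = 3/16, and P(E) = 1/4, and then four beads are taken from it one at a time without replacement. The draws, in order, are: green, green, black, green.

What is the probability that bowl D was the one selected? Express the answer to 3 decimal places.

0.436

Compute the likelihood of the observed sequence for each case: P(data | bowl A) = (1/7)(0/6) = 0; P(data | bowl B) = (1/7)(0/6) = 0; P(data | bowl C) = (1/9)(0/8) = 0; P(data | bowl D) = (7/12)(6/11)(5/10)(5/9) = 0.088384; P(data | bowl E) = (4/7)(3/6)(3/5)(2/4) = 0.085714.
The prior-weighted likelihoods are 3/16 · 0 = 0, 1/8 · 0 = 0, 1/4 · 0 = 0, 3/16 · 0.088384 = 0.016572, 1/4 · 0.085714 = 0.021429; these sum to 0.038001.
By Bayes' rule, P(bowl D | data) = (0.016572) / (0.038001) = 0.4361.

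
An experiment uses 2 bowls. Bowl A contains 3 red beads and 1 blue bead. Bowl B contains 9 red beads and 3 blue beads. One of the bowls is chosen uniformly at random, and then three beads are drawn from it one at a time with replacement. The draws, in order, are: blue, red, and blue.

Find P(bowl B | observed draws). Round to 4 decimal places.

0.5000

Compute the likelihood of the observed sequence for each case: P(data | bowl A) = (1/4)(3/4)(1/4) = 3/64; P(data | bowl B) = (3/12)(9/12)(3/12) = 3/64.
The prior-weighted likelihoods are 1/2 · 3/64 = 3/128, 1/2 · 3/64 = 3/128; these sum to 3/64.
By Bayes' rule, P(bowl B | data) = (3/128) / (3/64) = 1/2.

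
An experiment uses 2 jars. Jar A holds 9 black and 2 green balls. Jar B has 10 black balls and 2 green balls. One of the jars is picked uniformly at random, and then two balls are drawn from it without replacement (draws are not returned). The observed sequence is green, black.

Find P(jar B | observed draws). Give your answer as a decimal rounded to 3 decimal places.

0.481

For each hypothesis, P(data | H) works out to: P(data | jar A) = (2/11)(9/10) = 9/55; P(data | jar B) = (2/12)(10/11) = 5/33.
Weighting by the prior gives 1/2 · 9/55 = 9/110, 1/2 · 5/33 = 5/66; summing to 26/165.
Hence P(jar B | data) = (5/66) / (26/165) = 25/52.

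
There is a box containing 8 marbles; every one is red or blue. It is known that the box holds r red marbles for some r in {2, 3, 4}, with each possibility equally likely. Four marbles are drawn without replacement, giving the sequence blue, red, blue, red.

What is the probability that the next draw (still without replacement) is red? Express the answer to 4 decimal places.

For each hypothesis, P(data | H) works out to: P(data | r = 2) = (6/8)(2/7)(5/6)(1/5) = 1/28; P(data | r = 3) = (5/8)(3/7)(4/6)(2/5) = 1/14; P(data | r = 4) = (4/8)(4/7)(3/6)(3/5) = 3/35.
Weighting by the prior gives 1/3 · 1/28 = 1/84, 1/3 · 1/14 = 1/42, 1/3 · 3/35 = 1/35; with total 9/140.
The posterior is then P(r = 2 | data) = 5/27, P(r = 3 | data) = 10/27, P(r = 4 | data) = 4/9.
Averaging over the posterior, P(red next | data) = (0)(5/27) + (1/4)(10/27) + (1/2)(4/9) = 17/54.

0.3148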